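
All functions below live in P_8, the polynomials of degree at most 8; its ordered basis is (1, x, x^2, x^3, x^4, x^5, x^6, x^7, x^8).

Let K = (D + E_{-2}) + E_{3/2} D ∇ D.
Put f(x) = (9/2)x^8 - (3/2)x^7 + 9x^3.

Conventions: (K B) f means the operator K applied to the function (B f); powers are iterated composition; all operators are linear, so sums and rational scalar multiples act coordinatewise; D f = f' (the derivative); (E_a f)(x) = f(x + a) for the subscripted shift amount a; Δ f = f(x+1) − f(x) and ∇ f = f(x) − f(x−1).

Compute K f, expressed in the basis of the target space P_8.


the result is g(x) = (9/2)x^8 - (75/2)x^7 + (1029/2)x^6 - 630x^5 + 12705x^4 + 6225x^3 + (51795/2)x^2 + (9375/2)x + 59457/16

D f = 36x^7 - (21/2)x^6 + 27x^2
E_{-2} f = (9/2)x^8 - (147/2)x^7 + 525x^6 - 2142x^5 + 5460x^4 - 8895x^3 + 9018x^2 - 5172x + 1272
(D + E_{-2}) f = (9/2)x^8 - (75/2)x^7 + (1029/2)x^6 - 2142x^5 + 5460x^4 - 8895x^3 + 9045x^2 - 5172x + 1272
D f = 36x^7 - (21/2)x^6 + 27x^2
∇ D f = 252x^6 - 819x^5 + (2835/2)x^4 - 1470x^3 + (1827/2)x^2 - 261x + 39/2
D ∇ D f = 1512x^5 - 4095x^4 + 5670x^3 - 4410x^2 + 1827x - 261
E_{3/2} D ∇ D f = 1512x^5 + 7245x^4 + 15120x^3 + (33705/2)x^2 + (19719/2)x + 39105/16
((D + E_{-2}) + E_{3/2} D ∇ D) f = (9/2)x^8 - (75/2)x^7 + (1029/2)x^6 - 630x^5 + 12705x^4 + 6225x^3 + (51795/2)x^2 + (9375/2)x + 59457/16


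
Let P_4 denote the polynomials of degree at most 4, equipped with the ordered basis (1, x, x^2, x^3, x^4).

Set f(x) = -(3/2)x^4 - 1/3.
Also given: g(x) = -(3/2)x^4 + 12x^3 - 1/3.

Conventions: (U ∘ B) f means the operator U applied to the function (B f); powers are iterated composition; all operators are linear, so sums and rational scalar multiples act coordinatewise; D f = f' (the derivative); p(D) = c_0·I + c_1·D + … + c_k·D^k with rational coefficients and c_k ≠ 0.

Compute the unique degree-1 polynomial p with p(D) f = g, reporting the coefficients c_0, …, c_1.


p(D) = I − 2·D, i.e. c_0 = 1, c_1 = -2

D^0 f = -(3/2)x^4 - 1/3
D^1 f = -6x^3
matching coefficients of g against c_0 f + c_1 Df + … from the top degree down determines the c_i
solution: c_0 = 1, c_1 = -2


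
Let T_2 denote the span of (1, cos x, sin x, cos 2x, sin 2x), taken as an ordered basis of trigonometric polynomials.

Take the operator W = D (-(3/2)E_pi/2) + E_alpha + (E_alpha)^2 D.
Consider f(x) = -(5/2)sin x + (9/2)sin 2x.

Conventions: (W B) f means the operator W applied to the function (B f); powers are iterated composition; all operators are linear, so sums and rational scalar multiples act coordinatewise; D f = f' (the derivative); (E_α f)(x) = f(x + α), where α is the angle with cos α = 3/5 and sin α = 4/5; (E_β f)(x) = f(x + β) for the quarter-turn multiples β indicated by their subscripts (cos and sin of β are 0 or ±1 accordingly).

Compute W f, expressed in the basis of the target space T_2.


E_pi/2 f = -(5/2)cos x - (9/2)sin 2x
(-(3/2)E_pi/2) f = (15/4)cos x + (27/4)sin 2x
D (-(3/2)E_pi/2) f = -(15/4)sin x + (27/2)cos 2x
E_alpha f = -2cos x - (3/2)sin x + (108/25)cos 2x - (63/50)sin 2x
D f = -(5/2)cos x + 9cos 2x
E_alpha D f = -(3/2)cos x + 2sin x - (63/25)cos 2x - (216/25)sin 2x
E_alpha E_alpha D f = (7/10)cos x + (12/5)sin x - (4743/625)cos 2x + (3024/625)sin 2x
(D (-(3/2)E_pi/2) + E_alpha + (E_alpha)^2 D) f = -(13/10)cos x - (57/20)sin x + (12789/1250)cos 2x + (4473/1250)sin 2x

g(x) = -(13/10)cos x - (57/20)sin x + (12789/1250)cos 2x + (4473/1250)sin 2x


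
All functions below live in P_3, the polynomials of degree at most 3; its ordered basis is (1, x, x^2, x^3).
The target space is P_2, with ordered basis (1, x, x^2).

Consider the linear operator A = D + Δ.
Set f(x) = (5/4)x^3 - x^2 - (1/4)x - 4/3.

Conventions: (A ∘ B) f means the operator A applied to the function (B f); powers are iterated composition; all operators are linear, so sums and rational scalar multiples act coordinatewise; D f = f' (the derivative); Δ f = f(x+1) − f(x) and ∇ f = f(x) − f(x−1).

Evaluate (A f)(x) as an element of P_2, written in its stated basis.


the image equals g(x) = (15/2)x^2 - (1/4)x - 1/4

D f = (15/4)x^2 - 2x - 1/4
Δ f = (15/4)x^2 + (7/4)x
(D + Δ) f = (15/2)x^2 - (1/4)x - 1/4


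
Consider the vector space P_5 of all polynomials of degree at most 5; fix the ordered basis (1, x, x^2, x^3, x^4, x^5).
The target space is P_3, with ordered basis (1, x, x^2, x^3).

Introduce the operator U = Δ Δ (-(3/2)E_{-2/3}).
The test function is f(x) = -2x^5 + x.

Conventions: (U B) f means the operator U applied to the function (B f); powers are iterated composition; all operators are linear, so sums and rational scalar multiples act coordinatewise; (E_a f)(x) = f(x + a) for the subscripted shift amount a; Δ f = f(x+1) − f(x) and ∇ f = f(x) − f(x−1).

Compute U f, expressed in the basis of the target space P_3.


g(x) = 60x^3 + 60x^2 + 50x + 110/9

E_{-2/3} f = -2x^5 + (20/3)x^4 - (80/9)x^3 + (160/27)x^2 - (79/81)x - 98/243
(-(3/2)E_{-2/3}) f = 3x^5 - 10x^4 + (40/3)x^3 - (80/9)x^2 + (79/54)x + 49/81
Δ (-(3/2)E_{-2/3}) f = 15x^4 - 10x^3 + 10x^2 - (25/9)x - 59/54
Δ Δ (-(3/2)E_{-2/3}) f = 60x^3 + 60x^2 + 50x + 110/9


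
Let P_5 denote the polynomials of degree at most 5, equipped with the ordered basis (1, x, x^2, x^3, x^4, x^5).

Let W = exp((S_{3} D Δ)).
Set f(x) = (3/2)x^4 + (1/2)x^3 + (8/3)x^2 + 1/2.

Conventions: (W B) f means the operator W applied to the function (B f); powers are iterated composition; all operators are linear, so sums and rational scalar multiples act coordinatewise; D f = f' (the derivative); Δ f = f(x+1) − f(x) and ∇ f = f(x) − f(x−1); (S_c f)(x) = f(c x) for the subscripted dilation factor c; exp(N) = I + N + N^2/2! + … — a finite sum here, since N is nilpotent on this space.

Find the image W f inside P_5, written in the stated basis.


g(x) = (3/2)x^4 + (1/2)x^3 + (494/3)x^2 + 63x + 526/3

order-1 term: 162x^2 + 63x + 77/6
order-2 term: 162
the series for exp((S_{3} D Δ)) f terminates at order 2
exp((S_{3} D Δ)) f = (3/2)x^4 + (1/2)x^3 + (494/3)x^2 + 63x + 526/3


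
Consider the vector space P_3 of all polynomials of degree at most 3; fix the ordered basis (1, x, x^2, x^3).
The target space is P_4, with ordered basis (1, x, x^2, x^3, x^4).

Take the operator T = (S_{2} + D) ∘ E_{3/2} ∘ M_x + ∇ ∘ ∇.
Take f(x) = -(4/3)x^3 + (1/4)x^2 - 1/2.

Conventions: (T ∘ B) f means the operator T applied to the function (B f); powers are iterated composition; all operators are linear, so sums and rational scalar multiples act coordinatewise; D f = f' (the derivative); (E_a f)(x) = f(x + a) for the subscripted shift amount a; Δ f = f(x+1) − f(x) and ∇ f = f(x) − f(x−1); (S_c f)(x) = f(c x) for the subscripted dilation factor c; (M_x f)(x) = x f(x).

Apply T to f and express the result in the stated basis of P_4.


M_x f = -(4/3)x^4 + (1/4)x^3 - (1/2)x
E_{3/2} M_x f = -(4/3)x^4 - (31/4)x^3 - (135/8)x^2 - (269/16)x - 213/32
S_{2} (E_{3/2} ∘ M_x) f = -(64/3)x^4 - 62x^3 - (135/2)x^2 - (269/8)x - 213/32
D (E_{3/2} ∘ M_x) f = -(16/3)x^3 - (93/4)x^2 - (135/4)x - 269/16
(S_{2} + D) (E_{3/2} ∘ M_x) f = -(64/3)x^4 - (202/3)x^3 - (363/4)x^2 - (539/8)x - 751/32
∇ f = -4x^2 + (9/2)x - 19/12
∇ ∇ f = -8x + 17/2
((S_{2} + D) ∘ E_{3/2} ∘ M_x + ∇ ∘ ∇) f = -(64/3)x^4 - (202/3)x^3 - (363/4)x^2 - (603/8)x - 479/32

the image equals g(x) = -(64/3)x^4 - (202/3)x^3 - (363/4)x^2 - (603/8)x - 479/32


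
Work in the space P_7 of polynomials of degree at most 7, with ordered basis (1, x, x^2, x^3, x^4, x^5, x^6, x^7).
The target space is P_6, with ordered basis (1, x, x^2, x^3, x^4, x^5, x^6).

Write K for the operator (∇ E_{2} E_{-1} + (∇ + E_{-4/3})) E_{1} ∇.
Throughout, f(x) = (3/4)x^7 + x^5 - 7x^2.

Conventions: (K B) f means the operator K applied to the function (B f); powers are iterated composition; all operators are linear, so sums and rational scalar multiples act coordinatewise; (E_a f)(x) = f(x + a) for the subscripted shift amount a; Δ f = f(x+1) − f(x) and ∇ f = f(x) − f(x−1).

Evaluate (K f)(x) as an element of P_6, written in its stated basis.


∇ f = (21/4)x^6 - (63/4)x^5 + (125/4)x^4 - (145/4)x^3 + (103/4)x^2 - (97/4)x + 35/4
E_{1} ∇ f = (21/4)x^6 + (63/4)x^5 + (125/4)x^4 + (145/4)x^3 + (103/4)x^2 - (15/4)x - 21/4
E_{-1} (E_{1} ∇) f = (21/4)x^6 - (63/4)x^5 + (125/4)x^4 - (145/4)x^3 + (103/4)x^2 - (97/4)x + 35/4
E_{2} E_{-1} (E_{1} ∇) f = (21/4)x^6 + (189/4)x^5 + (755/4)x^4 + (1695/4)x^3 + (2233/4)x^2 + (1567/4)x + 421/4
∇ E_{2} E_{-1} (E_{1} ∇) f = (63/2)x^5 + (315/2)x^4 + (775/2)x^3 + (1065/2)x^2 + (791/2)x + 221/2
∇ (E_{1} ∇) f = (63/2)x^5 + (145/2)x^3 + (41/2)x - 14
E_{-4/3} (E_{1} ∇) f = (21/4)x^6 - (105/4)x^5 + (265/4)x^4 - (3575/36)x^3 + (3227/36)x^2 - (6397/108)x + 20893/972
(∇ + E_{-4/3}) (E_{1} ∇) f = (21/4)x^6 + (21/4)x^5 + (265/4)x^4 - (965/36)x^3 + (3227/36)x^2 - (4183/108)x + 7285/972
(∇ E_{2} E_{-1} + (∇ + E_{-4/3})) (E_{1} ∇) f = (21/4)x^6 + (147/4)x^5 + (895/4)x^4 + (12985/36)x^3 + (22397/36)x^2 + (38531/108)x + 114691/972

the image equals g(x) = (21/4)x^6 + (147/4)x^5 + (895/4)x^4 + (12985/36)x^3 + (22397/36)x^2 + (38531/108)x + 114691/972


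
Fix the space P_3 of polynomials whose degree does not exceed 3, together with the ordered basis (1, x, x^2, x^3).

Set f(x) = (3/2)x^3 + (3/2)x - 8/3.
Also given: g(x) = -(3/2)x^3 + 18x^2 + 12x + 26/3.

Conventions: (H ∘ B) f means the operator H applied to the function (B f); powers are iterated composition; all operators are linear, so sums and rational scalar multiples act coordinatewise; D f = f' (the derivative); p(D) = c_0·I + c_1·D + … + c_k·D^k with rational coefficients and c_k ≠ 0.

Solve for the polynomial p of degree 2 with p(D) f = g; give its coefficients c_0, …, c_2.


p(D) = -I + 4·D + (3/2)·D^2, i.e. c_0 = -1, c_1 = 4, c_2 = 3/2

D^0 f = (3/2)x^3 + (3/2)x - 8/3
D^1 f = (9/2)x^2 + 3/2
D^2 f = 9x
matching coefficients of g against c_0 f + c_1 Df + … from the top degree down determines the c_i
solution: c_0 = -1, c_1 = 4, c_2 = 3/2


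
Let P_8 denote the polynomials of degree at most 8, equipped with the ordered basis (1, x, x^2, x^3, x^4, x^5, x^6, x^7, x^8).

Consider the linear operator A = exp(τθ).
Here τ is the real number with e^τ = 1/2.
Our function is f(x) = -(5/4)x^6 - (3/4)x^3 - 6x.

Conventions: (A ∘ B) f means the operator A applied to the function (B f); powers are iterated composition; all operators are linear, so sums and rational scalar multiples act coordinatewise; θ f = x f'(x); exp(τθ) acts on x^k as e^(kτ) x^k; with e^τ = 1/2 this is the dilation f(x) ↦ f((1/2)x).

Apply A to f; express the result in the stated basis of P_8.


the image equals g(x) = -(5/256)x^6 - (3/32)x^3 - 3x

exp(τθ) x^k = e^(kτ) x^k; with e^τ = 1/2 this sends x^k to (1/2)^k x^k
x ↦ 1/2 x
x^3 ↦ 1/8 x^3
x^6 ↦ 1/64 x^6
applying this coordinatewise to f: exp(τθ) f = -(5/256)x^6 - (3/32)x^3 - 3x


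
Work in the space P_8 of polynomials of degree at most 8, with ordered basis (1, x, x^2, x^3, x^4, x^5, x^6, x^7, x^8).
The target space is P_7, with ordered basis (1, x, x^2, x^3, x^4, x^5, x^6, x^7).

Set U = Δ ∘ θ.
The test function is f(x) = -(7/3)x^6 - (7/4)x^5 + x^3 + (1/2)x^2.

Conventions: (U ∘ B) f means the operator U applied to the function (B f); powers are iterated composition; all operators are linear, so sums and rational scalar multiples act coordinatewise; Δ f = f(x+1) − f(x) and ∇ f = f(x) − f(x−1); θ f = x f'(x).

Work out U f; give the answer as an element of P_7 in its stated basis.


the result is g(x) = -84x^5 - (1015/4)x^4 - (735/2)x^3 - (577/2)x^2 - (467/4)x - 75/4

θ f = -14x^6 - (35/4)x^5 + 3x^3 + x^2
Δ θ f = -84x^5 - (1015/4)x^4 - (735/2)x^3 - (577/2)x^2 - (467/4)x - 75/4


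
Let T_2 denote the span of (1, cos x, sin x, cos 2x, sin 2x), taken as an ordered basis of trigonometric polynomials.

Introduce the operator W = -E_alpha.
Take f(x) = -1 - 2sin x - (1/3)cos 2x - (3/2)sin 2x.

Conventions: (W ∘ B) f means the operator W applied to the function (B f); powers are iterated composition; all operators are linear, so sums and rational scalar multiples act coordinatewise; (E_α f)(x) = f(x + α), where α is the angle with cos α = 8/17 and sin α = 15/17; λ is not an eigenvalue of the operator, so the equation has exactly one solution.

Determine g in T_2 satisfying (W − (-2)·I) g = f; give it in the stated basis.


the image equals g(x) = -1 - (30/53)cos x - (52/53)sin x - (1819/6267)cos 2x - (2057/4178)sin 2x

write g with unknown coordinates in the stated basis and equate coefficients in (W − (-2)·I) g = f
solving from the highest basis element down gives g = -1 - (30/53)cos x - (52/53)sin x - (1819/6267)cos 2x - (2057/4178)sin 2x
check: W g = 1 + (60/53)cos x - (2/53)sin x + (1549/6267)cos 2x - (2153/4178)sin 2x
so W g − (-2)·g = -1 - 2sin x - (1/3)cos 2x - (3/2)sin 2x = f ✓


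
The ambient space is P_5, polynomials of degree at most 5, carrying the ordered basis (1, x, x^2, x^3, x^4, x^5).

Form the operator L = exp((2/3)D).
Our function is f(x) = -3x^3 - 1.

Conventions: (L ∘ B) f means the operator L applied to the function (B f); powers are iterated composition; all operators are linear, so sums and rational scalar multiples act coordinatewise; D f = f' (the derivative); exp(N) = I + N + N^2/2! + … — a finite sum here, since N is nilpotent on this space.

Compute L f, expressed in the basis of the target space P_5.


order-1 term: -6x^2
order-2 term: -4x
order-3 term: -8/9
the series for exp((2/3)D) f terminates at order 3
exp((2/3)D) f = -3x^3 - 6x^2 - 4x - 17/9

the result is g(x) = -3x^3 - 6x^2 - 4x - 17/9


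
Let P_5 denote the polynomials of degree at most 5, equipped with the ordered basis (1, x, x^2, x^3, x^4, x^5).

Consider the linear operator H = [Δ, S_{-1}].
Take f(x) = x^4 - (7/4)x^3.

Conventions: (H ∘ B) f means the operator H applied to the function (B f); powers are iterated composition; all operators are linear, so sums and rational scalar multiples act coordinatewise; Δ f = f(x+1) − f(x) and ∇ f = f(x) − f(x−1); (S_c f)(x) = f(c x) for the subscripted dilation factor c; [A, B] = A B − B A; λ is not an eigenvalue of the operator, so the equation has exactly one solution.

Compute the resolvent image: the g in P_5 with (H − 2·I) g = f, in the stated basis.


write g with unknown coordinates in the stated basis and equate coefficients in (H − 2·I) g = f
solving from the highest basis element down gives g = -(1/2)x^4 - (9/8)x^3 + (27/8)x^2 + (19/4)x - 29/8
check: H g = -4x^3 + (27/4)x^2 + (19/2)x - 29/4
so H g − 2·g = x^4 - (7/4)x^3 = f ✓

the image equals g(x) = -(1/2)x^4 - (9/8)x^3 + (27/8)x^2 + (19/4)x - 29/8


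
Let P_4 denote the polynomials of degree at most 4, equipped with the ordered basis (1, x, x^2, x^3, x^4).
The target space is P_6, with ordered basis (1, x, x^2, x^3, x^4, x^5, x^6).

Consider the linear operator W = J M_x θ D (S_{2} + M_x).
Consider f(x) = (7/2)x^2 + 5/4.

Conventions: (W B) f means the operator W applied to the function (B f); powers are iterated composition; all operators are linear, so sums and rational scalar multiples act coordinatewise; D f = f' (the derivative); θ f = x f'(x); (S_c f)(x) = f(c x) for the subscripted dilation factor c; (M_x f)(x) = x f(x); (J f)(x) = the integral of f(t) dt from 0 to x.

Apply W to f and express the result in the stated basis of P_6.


g(x) = (21/4)x^4 + (28/3)x^3

S_{2} f = 14x^2 + 5/4
M_x f = (7/2)x^3 + (5/4)x
(S_{2} + M_x) f = (7/2)x^3 + 14x^2 + (5/4)x + 5/4
D (S_{2} + M_x) f = (21/2)x^2 + 28x + 5/4
θ D (S_{2} + M_x) f = 21x^2 + 28x
M_x (θ D) (S_{2} + M_x) f = 21x^3 + 28x^2
J M_x (θ D) (S_{2} + M_x) f = (21/4)x^4 + (28/3)x^3


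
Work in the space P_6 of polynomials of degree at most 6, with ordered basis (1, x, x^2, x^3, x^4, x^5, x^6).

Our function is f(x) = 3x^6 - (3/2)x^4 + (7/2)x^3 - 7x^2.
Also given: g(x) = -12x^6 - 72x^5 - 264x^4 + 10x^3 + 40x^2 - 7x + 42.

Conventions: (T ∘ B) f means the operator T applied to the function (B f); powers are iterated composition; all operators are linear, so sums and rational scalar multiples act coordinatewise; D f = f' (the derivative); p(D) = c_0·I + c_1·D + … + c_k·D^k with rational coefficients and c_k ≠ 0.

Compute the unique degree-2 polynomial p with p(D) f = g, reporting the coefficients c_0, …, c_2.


D^0 f = 3x^6 - (3/2)x^4 + (7/2)x^3 - 7x^2
D^1 f = 18x^5 - 6x^3 + (21/2)x^2 - 14x
D^2 f = 90x^4 - 18x^2 + 21x - 14
matching coefficients of g against c_0 f + c_1 Df + … from the top degree down determines the c_i
solution: c_0 = -4, c_1 = -4, c_2 = -3

p(D) = -4·I − 4·D − 3·D^2, i.e. c_0 = -4, c_1 = -4, c_2 = -3


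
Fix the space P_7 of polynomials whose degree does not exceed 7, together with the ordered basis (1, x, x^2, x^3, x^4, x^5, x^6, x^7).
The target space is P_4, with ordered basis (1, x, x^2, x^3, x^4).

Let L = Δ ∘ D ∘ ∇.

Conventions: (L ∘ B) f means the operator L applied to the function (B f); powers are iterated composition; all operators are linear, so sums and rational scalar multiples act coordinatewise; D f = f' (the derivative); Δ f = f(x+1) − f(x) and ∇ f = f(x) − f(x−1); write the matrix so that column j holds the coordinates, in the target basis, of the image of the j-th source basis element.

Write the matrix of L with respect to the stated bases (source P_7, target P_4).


image of 1: 0
image of x: 0
image of x^2: 0
image of x^3: 6
image of x^4: 24x
image of x^5: 60x^2 + 10
image of x^6: 120x^3 + 60x
image of x^7: 210x^4 + 210x^2 + 14
each image's coordinates form column j of the matrix

the matrix is [[0, 0, 0, 6, 0, 10, 0, 14]; [0, 0, 0, 0, 24, 0, 60, 0]; [0, 0, 0, 0, 0, 60, 0, 210]; [0, 0, 0, 0, 0, 0, 120, 0]; [0, 0, 0, 0, 0, 0, 0, 210]] (rows listed top to bottom)


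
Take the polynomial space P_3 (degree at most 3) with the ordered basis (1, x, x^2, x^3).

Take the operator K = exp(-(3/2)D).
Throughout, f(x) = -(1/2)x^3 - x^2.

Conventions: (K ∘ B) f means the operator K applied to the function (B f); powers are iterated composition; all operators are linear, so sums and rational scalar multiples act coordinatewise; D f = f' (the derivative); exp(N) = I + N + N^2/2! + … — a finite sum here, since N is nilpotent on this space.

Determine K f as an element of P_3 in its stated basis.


the image equals g(x) = -(1/2)x^3 + (5/4)x^2 - (3/8)x - 9/16

order-1 term: (9/4)x^2 + 3x
order-2 term: -(27/8)x - 9/4
order-3 term: 27/16
the series for exp(-(3/2)D) f terminates at order 3
exp(-(3/2)D) f = -(1/2)x^3 + (5/4)x^2 - (3/8)x - 9/16


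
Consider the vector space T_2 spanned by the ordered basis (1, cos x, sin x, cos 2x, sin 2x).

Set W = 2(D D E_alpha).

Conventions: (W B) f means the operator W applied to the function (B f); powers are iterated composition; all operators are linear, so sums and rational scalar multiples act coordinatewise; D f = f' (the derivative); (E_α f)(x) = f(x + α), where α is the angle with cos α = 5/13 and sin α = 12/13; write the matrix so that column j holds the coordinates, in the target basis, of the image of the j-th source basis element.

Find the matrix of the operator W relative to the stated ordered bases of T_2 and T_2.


the matrix is [[0, 0, 0, 0, 0]; [0, -10/13, -24/13, 0, 0]; [0, 24/13, -10/13, 0, 0]; [0, 0, 0, 952/169, -960/169]; [0, 0, 0, 960/169, 952/169]] (rows listed top to bottom)

image of 1: 0
image of cos x: -(10/13)cos x + (24/13)sin x
image of sin x: -(24/13)cos x - (10/13)sin x
image of cos 2x: (952/169)cos 2x + (960/169)sin 2x
image of sin 2x: -(960/169)cos 2x + (952/169)sin 2x
each image's coordinates form column j of the matrix


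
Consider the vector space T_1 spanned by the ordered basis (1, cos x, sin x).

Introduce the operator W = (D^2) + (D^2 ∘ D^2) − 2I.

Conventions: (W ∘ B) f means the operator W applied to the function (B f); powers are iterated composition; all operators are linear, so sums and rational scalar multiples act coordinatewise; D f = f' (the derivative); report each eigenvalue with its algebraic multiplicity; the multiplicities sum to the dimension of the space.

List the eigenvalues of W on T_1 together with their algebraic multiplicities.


image of 1: -2
image of cos x: -2cos x
image of sin x: -2sin x
the matrix is diagonal; its diagonal is (-2, -2, -2)
for a triangular matrix the eigenvalues are the diagonal entries, with algebraic multiplicity their repetition count

λ = -2 (multiplicity 3)


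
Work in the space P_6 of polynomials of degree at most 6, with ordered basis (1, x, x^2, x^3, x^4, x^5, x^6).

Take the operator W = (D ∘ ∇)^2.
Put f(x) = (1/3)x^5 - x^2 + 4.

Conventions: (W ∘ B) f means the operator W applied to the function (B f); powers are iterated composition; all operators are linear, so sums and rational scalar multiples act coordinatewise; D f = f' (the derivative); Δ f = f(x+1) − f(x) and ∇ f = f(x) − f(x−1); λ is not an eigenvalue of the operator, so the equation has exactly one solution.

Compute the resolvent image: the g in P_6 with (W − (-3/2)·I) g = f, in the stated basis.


g(x) = (2/9)x^5 - (2/3)x^2 - (160/9)x + 184/9

write g with unknown coordinates in the stated basis and equate coefficients in (W − (-3/2)·I) g = f
solving from the highest basis element down gives g = (2/9)x^5 - (2/3)x^2 - (160/9)x + 184/9
check: W g = (80/3)x - 80/3
so W g − (-3/2)·g = (1/3)x^5 - x^2 + 4 = f ✓


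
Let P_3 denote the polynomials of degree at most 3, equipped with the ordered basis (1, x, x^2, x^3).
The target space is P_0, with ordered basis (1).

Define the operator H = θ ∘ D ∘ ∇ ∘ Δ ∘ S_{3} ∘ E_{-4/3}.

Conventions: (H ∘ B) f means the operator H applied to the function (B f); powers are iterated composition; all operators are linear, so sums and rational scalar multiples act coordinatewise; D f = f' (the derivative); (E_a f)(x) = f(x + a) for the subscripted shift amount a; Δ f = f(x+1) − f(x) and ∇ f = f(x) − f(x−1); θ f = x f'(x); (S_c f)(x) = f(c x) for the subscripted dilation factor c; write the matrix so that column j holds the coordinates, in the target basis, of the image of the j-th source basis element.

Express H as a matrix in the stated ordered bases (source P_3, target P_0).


the matrix is [[0, 0, 0, 0]] (rows listed top to bottom)

image of 1: 0
image of x: 0
image of x^2: 0
image of x^3: 0
each image's coordinates form column j of the matrix


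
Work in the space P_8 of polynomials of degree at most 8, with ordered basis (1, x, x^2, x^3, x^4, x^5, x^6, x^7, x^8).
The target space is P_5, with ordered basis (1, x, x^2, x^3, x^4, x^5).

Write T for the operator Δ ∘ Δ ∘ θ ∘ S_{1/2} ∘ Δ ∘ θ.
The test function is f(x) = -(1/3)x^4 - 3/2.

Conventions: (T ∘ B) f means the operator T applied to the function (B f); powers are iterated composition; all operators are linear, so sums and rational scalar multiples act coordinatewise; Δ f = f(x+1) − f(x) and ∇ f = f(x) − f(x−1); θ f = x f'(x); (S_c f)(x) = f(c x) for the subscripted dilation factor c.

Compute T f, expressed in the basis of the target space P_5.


θ f = -(4/3)x^4
Δ θ f = -(16/3)x^3 - 8x^2 - (16/3)x - 4/3
S_{1/2} (Δ ∘ θ) f = -(2/3)x^3 - 2x^2 - (8/3)x - 4/3
θ S_{1/2} (Δ ∘ θ) f = -2x^3 - 4x^2 - (8/3)x
Δ (θ ∘ S_{1/2}) (Δ ∘ θ) f = -6x^2 - 14x - 26/3
Δ Δ (θ ∘ S_{1/2}) (Δ ∘ θ) f = -12x - 20

g(x) = -12x - 20


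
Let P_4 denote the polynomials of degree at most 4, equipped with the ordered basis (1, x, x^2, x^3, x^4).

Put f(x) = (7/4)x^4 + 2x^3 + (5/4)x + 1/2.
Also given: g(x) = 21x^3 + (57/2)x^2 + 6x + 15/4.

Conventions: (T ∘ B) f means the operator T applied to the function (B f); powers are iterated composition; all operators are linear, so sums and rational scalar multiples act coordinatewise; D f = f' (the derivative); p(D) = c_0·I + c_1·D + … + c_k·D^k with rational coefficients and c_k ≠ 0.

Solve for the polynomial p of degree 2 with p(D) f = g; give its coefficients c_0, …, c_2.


D^0 f = (7/4)x^4 + 2x^3 + (5/4)x + 1/2
D^1 f = 7x^3 + 6x^2 + 5/4
D^2 f = 21x^2 + 12x
matching coefficients of g against c_0 f + c_1 Df + … from the top degree down determines the c_i
solution: c_0 = 0, c_1 = 3, c_2 = 1/2

c_0 = 0, c_1 = 3, c_2 = 1/2


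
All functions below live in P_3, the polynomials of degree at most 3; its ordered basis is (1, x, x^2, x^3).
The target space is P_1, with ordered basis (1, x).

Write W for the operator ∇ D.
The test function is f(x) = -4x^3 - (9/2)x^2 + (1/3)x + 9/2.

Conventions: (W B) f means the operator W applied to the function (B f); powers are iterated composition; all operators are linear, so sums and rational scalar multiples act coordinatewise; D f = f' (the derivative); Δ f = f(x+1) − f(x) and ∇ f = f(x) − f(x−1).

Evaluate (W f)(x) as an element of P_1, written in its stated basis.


the image equals g(x) = -24x + 3

D f = -12x^2 - 9x + 1/3
∇ D f = -24x + 3


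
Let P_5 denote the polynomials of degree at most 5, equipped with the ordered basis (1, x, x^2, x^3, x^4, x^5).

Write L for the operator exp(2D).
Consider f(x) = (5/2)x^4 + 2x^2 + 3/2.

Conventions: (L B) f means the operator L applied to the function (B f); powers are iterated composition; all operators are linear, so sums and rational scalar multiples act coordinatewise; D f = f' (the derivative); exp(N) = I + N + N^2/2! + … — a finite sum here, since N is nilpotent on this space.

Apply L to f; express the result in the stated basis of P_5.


the image equals g(x) = (5/2)x^4 + 20x^3 + 62x^2 + 88x + 99/2

order-1 term: 20x^3 + 8x
order-2 term: 60x^2 + 8
order-3 term: 80x
order-4 term: 40
the series for exp(2D) f terminates at order 4
exp(2D) f = (5/2)x^4 + 20x^3 + 62x^2 + 88x + 99/2


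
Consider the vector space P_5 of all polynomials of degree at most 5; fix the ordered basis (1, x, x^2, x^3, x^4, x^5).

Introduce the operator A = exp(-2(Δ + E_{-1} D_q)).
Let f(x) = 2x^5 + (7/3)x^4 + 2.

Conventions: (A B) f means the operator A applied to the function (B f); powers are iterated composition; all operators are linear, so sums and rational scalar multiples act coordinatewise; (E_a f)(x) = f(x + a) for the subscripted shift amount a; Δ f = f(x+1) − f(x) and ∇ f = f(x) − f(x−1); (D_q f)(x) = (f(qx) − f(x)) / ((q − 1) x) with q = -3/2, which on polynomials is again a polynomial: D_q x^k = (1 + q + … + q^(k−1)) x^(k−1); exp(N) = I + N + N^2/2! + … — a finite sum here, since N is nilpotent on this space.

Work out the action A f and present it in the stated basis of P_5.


g(x) = 2x^5 - (377/12)x^4 + (8071/96)x^3 - (15101/192)x^2 + (107557/768)x - 492601/2304

order-1 term: -(135/4)x^4 + (47/12)x^3 - (693/4)x^2 + (469/12)x - 30
order-2 term: (2565/32)x^3 + (33449/96)x^2 + (22301/96)x + 8305/32
order-3 term: -(16245/64)x^2 - (7721/24)x - 463747/576
order-4 term: (48735/256)x + 393277/768
order-5 term: -9747/64
the series for exp(-2(Δ + E_{-1} D_q)) f terminates at order 5
exp(-2(Δ + E_{-1} D_q)) f = 2x^5 - (377/12)x^4 + (8071/96)x^3 - (15101/192)x^2 + (107557/768)x - 492601/2304


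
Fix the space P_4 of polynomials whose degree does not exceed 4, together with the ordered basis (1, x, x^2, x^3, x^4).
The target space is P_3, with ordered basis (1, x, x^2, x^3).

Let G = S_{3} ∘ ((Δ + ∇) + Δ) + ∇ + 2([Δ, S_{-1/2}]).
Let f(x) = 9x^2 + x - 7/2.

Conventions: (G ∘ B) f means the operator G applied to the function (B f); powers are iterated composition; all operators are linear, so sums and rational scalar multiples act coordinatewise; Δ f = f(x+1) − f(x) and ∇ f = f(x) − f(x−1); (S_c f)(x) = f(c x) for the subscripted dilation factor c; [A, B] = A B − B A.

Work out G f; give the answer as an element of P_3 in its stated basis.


g(x) = 207x - 25/2

Δ f = 18x + 10
∇ f = 18x - 8
(Δ + ∇) f = 36x + 2
Δ f = 18x + 10
((Δ + ∇) + Δ) f = 54x + 12
S_{3} ((Δ + ∇) + Δ) f = 162x + 12
∇ f = 18x - 8
S_{-1/2} f = (9/4)x^2 - (1/2)x - 7/2
Δ S_{-1/2} f = (9/2)x + 7/4
Δ f = 18x + 10
S_{-1/2} Δ f = -9x + 10
[Δ, S_{-1/2}] f = (27/2)x - 33/4
(2([Δ, S_{-1/2}])) f = 27x - 33/2
(S_{3} ∘ ((Δ + ∇) + Δ) + ∇ + 2([Δ, S_{-1/2}])) f = 207x - 25/2


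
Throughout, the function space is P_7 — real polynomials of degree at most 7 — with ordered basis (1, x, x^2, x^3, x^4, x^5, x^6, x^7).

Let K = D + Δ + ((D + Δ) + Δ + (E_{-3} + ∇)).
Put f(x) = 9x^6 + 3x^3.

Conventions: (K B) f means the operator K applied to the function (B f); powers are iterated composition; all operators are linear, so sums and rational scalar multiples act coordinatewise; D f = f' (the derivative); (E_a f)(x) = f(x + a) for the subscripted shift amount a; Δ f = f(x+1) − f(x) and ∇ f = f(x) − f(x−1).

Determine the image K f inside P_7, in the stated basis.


the result is g(x) = 9x^6 + 162x^5 + 1485x^4 - 4137x^3 + 11232x^2 - 12807x + 6510

D f = 54x^5 + 9x^2
Δ f = 54x^5 + 135x^4 + 180x^3 + 144x^2 + 63x + 12
D f = 54x^5 + 9x^2
Δ f = 54x^5 + 135x^4 + 180x^3 + 144x^2 + 63x + 12
(D + Δ) f = 108x^5 + 135x^4 + 180x^3 + 153x^2 + 63x + 12
Δ f = 54x^5 + 135x^4 + 180x^3 + 144x^2 + 63x + 12
E_{-3} f = 9x^6 - 162x^5 + 1215x^4 - 4857x^3 + 10908x^2 - 13041x + 6480
∇ f = 54x^5 - 135x^4 + 180x^3 - 126x^2 + 45x - 6
(E_{-3} + ∇) f = 9x^6 - 108x^5 + 1080x^4 - 4677x^3 + 10782x^2 - 12996x + 6474
((D + Δ) + Δ + (E_{-3} + ∇)) f = 9x^6 + 54x^5 + 1350x^4 - 4317x^3 + 11079x^2 - 12870x + 6498
(D + Δ + ((D + Δ) + Δ + (E_{-3} + ∇))) f = 9x^6 + 162x^5 + 1485x^4 - 4137x^3 + 11232x^2 - 12807x + 6510


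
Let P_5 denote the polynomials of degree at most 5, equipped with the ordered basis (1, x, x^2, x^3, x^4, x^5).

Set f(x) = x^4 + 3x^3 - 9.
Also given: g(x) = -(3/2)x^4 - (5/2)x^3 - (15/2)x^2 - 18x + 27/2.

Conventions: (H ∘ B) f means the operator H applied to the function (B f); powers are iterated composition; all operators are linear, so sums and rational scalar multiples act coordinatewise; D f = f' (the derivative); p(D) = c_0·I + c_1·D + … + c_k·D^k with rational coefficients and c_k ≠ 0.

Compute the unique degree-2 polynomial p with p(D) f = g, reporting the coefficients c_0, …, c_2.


D^0 f = x^4 + 3x^3 - 9
D^1 f = 4x^3 + 9x^2
D^2 f = 12x^2 + 18x
matching coefficients of g against c_0 f + c_1 Df + … from the top degree down determines the c_i
solution: c_0 = -3/2, c_1 = 1/2, c_2 = -1

c_0 = -3/2, c_1 = 1/2, c_2 = -1


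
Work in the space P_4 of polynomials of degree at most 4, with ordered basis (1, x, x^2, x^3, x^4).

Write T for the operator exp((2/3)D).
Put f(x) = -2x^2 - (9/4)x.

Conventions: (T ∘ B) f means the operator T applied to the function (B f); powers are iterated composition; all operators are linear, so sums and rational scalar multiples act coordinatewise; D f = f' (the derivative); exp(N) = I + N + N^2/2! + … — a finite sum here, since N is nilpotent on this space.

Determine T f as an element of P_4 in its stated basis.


order-1 term: -(8/3)x - 3/2
order-2 term: -8/9
the series for exp((2/3)D) f terminates at order 2
exp((2/3)D) f = -2x^2 - (59/12)x - 43/18

the result is g(x) = -2x^2 - (59/12)x - 43/18


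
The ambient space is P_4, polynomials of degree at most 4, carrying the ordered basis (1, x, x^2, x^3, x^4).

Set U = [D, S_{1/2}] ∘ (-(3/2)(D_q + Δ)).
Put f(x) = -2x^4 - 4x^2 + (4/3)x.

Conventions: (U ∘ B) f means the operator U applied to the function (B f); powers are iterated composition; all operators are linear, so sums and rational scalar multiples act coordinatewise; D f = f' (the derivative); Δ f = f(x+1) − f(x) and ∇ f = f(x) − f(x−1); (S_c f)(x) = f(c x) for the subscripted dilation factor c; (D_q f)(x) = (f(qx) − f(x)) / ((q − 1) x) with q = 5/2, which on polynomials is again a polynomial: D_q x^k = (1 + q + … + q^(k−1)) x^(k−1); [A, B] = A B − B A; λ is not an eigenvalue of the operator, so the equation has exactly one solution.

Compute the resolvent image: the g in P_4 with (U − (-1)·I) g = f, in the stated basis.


the result is g(x) = -2x^4 + (1859/64)x^2 + (31/3)x - 58275/512

write g with unknown coordinates in the stated basis and equate coefficients in (U − (-1)·I) g = f
solving from the highest basis element down gives g = -2x^4 + (1859/64)x^2 + (31/3)x - 58275/512
check: U g = -(2115/64)x^2 - 9x + 58275/512
so U g − (-1)·g = -2x^4 - 4x^2 + (4/3)x = f ✓


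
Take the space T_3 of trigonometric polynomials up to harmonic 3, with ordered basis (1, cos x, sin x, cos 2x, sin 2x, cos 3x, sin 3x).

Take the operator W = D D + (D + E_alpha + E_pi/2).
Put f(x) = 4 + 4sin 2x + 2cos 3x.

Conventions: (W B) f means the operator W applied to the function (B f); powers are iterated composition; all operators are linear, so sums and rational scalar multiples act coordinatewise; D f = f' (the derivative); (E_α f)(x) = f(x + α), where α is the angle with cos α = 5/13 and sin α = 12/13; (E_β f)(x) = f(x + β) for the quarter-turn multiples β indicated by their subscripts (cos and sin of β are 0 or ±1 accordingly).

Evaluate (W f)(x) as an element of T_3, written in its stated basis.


D f = 8cos 2x - 6sin 3x
D D f = -16sin 2x - 18cos 3x
D f = 8cos 2x - 6sin 3x
E_alpha f = 4 + (480/169)cos 2x - (476/169)sin 2x - (4070/2197)cos 3x + (1656/2197)sin 3x
E_pi/2 f = 4 - 4sin 2x + 2sin 3x
(D + E_alpha + E_pi/2) f = 8 + (1832/169)cos 2x - (1152/169)sin 2x - (4070/2197)cos 3x - (7132/2197)sin 3x
(D D + (D + E_alpha + E_pi/2)) f = 8 + (1832/169)cos 2x - (3856/169)sin 2x - (43616/2197)cos 3x - (7132/2197)sin 3x

g(x) = 8 + (1832/169)cos 2x - (3856/169)sin 2x - (43616/2197)cos 3x - (7132/2197)sin 3x


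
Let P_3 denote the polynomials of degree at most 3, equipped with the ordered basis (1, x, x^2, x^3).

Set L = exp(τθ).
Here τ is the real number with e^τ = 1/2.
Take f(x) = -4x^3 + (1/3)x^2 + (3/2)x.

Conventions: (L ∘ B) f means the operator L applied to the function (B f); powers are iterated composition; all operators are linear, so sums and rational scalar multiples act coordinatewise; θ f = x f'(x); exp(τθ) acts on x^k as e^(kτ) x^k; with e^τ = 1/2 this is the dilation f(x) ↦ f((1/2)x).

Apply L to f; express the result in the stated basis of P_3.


exp(τθ) x^k = e^(kτ) x^k; with e^τ = 1/2 this sends x^k to (1/2)^k x^k
x ↦ 1/2 x
x^2 ↦ 1/4 x^2
x^3 ↦ 1/8 x^3
applying this coordinatewise to f: exp(τθ) f = -(1/2)x^3 + (1/12)x^2 + (3/4)x

g(x) = -(1/2)x^3 + (1/12)x^2 + (3/4)x


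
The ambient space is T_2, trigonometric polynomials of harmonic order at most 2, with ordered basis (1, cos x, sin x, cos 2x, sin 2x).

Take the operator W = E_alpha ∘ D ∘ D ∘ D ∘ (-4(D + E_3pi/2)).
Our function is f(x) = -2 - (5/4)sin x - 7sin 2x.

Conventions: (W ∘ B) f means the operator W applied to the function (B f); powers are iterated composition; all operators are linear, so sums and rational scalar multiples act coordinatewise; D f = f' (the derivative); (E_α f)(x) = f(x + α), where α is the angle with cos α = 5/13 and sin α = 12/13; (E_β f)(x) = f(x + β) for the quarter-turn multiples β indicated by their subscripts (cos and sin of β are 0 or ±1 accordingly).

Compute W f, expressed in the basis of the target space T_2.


D f = -(5/4)cos x - 14cos 2x
E_3pi/2 f = -2 + (5/4)cos x + 7sin 2x
(D + E_3pi/2) f = -2 - 14cos 2x + 7sin 2x
(-4(D + E_3pi/2)) f = 8 + 56cos 2x - 28sin 2x
D (-4(D + E_3pi/2)) f = -56cos 2x - 112sin 2x
D D (-4(D + E_3pi/2)) f = -224cos 2x + 112sin 2x
D D D (-4(D + E_3pi/2)) f = 224cos 2x + 448sin 2x
E_alpha (D ∘ D ∘ D) (-4(D + E_3pi/2)) f = (27104/169)cos 2x - (80192/169)sin 2x

g(x) = (27104/169)cos 2x - (80192/169)sin 2x


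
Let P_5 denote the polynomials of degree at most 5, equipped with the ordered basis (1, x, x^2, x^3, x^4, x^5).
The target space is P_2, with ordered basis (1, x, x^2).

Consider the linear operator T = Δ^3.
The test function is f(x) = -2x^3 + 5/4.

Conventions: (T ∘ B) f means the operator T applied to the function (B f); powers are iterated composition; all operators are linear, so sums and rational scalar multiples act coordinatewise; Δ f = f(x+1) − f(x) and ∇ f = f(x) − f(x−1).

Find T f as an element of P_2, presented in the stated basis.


the image equals g(x) = -12

Δ f = -6x^2 - 6x - 2
Δ Δ f = -12x - 12
Δ Δ Δ f = -12


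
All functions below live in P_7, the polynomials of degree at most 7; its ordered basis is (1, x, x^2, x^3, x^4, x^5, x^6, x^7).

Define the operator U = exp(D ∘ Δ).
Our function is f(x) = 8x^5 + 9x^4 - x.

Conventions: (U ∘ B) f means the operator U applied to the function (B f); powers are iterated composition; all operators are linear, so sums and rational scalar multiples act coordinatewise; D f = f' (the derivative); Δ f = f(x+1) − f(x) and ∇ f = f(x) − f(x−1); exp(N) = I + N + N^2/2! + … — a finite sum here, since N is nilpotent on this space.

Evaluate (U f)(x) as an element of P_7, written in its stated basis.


the image equals g(x) = 8x^5 + 9x^4 + 160x^3 + 348x^2 + 747x + 664

order-1 term: 160x^3 + 348x^2 + 268x + 76
order-2 term: 480x + 588
the series for exp(D ∘ Δ) f terminates at order 2
exp(D ∘ Δ) f = 8x^5 + 9x^4 + 160x^3 + 348x^2 + 747x + 664


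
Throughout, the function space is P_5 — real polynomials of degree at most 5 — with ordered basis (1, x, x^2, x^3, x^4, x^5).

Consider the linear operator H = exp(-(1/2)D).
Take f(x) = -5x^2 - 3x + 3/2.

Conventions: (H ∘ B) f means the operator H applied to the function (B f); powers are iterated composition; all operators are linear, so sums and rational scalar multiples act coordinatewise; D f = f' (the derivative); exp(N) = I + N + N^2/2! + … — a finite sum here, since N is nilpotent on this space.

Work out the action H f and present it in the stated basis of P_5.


the result is g(x) = -5x^2 + 2x + 7/4

order-1 term: 5x + 3/2
order-2 term: -5/4
the series for exp(-(1/2)D) f terminates at order 2
exp(-(1/2)D) f = -5x^2 + 2x + 7/4


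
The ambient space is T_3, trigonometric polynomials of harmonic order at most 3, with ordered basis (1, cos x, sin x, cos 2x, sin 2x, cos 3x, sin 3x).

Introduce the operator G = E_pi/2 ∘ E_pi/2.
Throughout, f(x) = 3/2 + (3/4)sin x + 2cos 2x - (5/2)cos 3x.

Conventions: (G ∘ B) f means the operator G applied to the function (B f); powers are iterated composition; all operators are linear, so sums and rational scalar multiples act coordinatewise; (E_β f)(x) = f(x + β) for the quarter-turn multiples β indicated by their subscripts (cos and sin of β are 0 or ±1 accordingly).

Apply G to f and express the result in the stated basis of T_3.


the image equals g(x) = 3/2 - (3/4)sin x + 2cos 2x + (5/2)cos 3x

E_pi/2 f = 3/2 + (3/4)cos x - 2cos 2x - (5/2)sin 3x
E_pi/2 E_pi/2 f = 3/2 - (3/4)sin x + 2cos 2x + (5/2)cos 3x


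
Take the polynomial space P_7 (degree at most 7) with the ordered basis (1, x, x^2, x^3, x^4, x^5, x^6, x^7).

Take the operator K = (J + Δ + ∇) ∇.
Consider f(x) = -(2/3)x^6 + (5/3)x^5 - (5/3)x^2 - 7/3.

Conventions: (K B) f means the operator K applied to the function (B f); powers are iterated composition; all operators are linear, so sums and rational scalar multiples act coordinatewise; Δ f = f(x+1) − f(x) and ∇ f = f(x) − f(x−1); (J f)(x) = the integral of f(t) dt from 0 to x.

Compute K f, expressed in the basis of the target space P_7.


the result is g(x) = -(2/3)x^6 + (11/3)x^5 - (95/2)x^4 + (1400/9)x^3 - (1607/6)x^2 + (772/3)x - 298/3

∇ f = -4x^5 + (55/3)x^4 - 30x^3 + (80/3)x^2 - (47/3)x + 4
J ∇ f = -(2/3)x^6 + (11/3)x^5 - (15/2)x^4 + (80/9)x^3 - (47/6)x^2 + 4x
Δ ∇ f = -20x^4 + (100/3)x^3 - 20x^2 + (50/3)x - 14/3
∇ ∇ f = -20x^4 + (340/3)x^3 - 240x^2 + (710/3)x - 284/3
(J + Δ + ∇) ∇ f = -(2/3)x^6 + (11/3)x^5 - (95/2)x^4 + (1400/9)x^3 - (1607/6)x^2 + (772/3)x - 298/3


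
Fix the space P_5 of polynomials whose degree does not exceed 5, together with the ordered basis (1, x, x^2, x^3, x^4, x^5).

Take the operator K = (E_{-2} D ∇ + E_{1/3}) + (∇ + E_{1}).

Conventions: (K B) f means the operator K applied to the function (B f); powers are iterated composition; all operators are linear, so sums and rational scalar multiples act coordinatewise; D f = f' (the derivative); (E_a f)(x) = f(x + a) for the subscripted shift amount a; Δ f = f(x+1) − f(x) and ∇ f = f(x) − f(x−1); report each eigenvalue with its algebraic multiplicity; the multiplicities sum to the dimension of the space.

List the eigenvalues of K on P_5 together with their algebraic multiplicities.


image of 1: 2
image of x: 2x + 7/3
image of x^2: 2x^2 + (14/3)x + 19/9
image of x^3: 2x^3 + 7x^2 + (19/3)x - 350/27
image of x^4: 2x^4 + (28/3)x^3 + (38/3)x^2 - (1400/27)x + 6157/81
image of x^5: 2x^5 + (35/3)x^4 + (190/9)x^3 - (3500/27)x^2 + (30785/81)x - 78488/243
the matrix is upper triangular; its diagonal is (2, 2, 2, 2, 2, 2)
for a triangular matrix the eigenvalues are the diagonal entries, with algebraic multiplicity their repetition count

λ = 2 (multiplicity 6)
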